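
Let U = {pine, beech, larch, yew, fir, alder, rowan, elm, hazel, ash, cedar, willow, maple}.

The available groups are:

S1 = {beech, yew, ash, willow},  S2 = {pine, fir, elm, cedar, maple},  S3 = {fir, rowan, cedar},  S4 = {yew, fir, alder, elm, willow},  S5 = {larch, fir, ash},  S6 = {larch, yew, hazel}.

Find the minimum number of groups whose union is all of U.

5

S1 and S2 and S3 and S4 and S6 together: S1 ∪ S2 ∪ S3 ∪ S4 ∪ S6 = {pine, beech, larch, yew, fir, alder, rowan, elm, hazel, ash, cedar, willow, maple} — every point is covered.
No 4 of the 6 groups cover everything (all 15 combinations miss at least one point), so 5 is optimal.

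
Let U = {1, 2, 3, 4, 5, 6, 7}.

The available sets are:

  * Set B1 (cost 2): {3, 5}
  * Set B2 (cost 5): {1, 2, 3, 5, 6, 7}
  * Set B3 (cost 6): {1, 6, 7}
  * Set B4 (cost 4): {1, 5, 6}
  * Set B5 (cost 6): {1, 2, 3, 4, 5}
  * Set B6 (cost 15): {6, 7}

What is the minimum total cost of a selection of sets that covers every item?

11

B2, B5 together cover every item (B2 ∪ B5 = {1, 2, 3, 4, 5, 6, 7}); total cost 5 + 6 = 11.
No covering selection has total cost below 11.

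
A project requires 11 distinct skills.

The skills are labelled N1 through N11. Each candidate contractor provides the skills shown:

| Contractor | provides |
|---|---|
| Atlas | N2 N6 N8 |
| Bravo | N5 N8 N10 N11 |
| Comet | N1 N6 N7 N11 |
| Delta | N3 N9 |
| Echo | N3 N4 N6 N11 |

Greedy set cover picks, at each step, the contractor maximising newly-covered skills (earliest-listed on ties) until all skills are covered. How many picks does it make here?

5

Greedy: pick Bravo (covers 4 new) → pick Comet (covers 3 new) → pick Delta (covers 2 new) → pick Atlas (covers 1 new) → pick Echo (covers 1 new). Total picks: 5.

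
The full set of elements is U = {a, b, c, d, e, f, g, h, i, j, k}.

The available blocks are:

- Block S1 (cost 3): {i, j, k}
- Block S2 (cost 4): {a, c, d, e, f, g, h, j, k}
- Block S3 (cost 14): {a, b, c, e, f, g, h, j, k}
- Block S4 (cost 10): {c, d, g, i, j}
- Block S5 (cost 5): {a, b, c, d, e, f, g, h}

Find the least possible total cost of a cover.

8

S1, S5 together cover every element (S1 ∪ S5 = {a, b, c, d, e, f, g, h, i, j, k}); total cost 3 + 5 = 8.
The greedy pick S2, S1, S5 costs 12; no covering selection beats 8.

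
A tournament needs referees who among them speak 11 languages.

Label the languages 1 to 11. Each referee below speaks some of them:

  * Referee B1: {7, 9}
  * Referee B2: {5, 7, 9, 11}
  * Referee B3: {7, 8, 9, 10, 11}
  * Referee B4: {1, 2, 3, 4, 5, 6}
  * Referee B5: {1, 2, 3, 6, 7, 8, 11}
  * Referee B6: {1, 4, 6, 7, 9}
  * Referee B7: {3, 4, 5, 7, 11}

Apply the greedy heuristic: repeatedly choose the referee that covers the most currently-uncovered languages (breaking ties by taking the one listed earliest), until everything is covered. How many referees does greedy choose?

4

Greedy: pick B5 (covers 7 new) → pick B2 (covers 2 new) → pick B3 (covers 1 new) → pick B4 (covers 1 new). Total picks: 4.
(The true minimum cover uses only 2 referees, so greedy is not optimal here.)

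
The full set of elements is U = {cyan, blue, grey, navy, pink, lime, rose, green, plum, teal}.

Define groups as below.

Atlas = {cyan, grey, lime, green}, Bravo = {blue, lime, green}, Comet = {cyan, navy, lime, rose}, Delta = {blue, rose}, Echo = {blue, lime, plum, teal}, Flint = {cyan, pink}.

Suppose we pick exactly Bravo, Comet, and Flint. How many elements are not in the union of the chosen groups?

Union of Bravo, Comet, Flint = {cyan, blue, navy, pink, lime, rose, green}.
Not covered: grey, plum, teal — 3 elements.

3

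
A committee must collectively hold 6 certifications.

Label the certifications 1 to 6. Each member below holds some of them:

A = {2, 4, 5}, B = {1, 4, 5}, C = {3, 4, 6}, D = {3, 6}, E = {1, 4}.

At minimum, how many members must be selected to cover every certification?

A and B and C together: A ∪ B ∪ C = {1, 2, 3, 4, 5, 6} — every certification is covered.
Only A contains 2, so A is forced; the remaining 3 certifications need at least 2 more members (each remaining member adds at most 2) — so at least 3 members are needed, and 3 is optimal.

3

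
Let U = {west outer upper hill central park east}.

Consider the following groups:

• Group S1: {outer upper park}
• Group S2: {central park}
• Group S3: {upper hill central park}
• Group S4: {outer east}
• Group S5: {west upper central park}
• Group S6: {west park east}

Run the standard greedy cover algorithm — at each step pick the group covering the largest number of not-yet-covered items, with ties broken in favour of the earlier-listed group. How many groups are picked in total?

3

Greedy: pick S3 (covers 4 new) → pick S4 (covers 2 new) → pick S5 (covers 1 new). Total picks: 3.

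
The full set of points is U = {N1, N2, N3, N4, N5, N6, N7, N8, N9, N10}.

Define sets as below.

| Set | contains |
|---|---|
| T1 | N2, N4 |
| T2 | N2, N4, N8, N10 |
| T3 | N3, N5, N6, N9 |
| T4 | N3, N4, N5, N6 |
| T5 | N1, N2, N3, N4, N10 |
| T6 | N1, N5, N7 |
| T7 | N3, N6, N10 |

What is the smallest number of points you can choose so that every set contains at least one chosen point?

The 3 points {N2, N6, N7} hit every set.
The sets T1, T6, T7 are pairwise disjoint, so any hitting set needs a separate point for each — at least 3. Hence 3 is optimal.

3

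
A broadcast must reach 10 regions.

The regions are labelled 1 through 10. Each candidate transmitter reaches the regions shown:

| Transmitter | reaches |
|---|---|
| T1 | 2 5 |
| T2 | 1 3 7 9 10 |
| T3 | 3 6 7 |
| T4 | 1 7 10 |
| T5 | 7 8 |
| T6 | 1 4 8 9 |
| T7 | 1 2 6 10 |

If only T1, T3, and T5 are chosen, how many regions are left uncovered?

Union of T1, T3, T5 = {2, 3, 5, 6, 7, 8}.
Not covered: 1, 4, 9, 10 — 4 regions.

4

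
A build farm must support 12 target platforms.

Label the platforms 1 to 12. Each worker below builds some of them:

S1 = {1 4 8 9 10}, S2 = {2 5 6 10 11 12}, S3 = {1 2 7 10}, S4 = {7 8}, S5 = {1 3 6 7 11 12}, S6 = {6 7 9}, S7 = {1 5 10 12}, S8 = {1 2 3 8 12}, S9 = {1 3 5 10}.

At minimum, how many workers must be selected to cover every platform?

S1 and S2 and S5 together: S1 ∪ S2 ∪ S5 = {1, 2, 3, 4, 5, 6, 7, 8, 9, 10, 11, 12} — every platform is covered.
Only S1 contains 4, so S1 is forced; the remaining 7 platforms need at least 2 more workers (each remaining worker adds at most 5) — so at least 3 workers are needed, and 3 is optimal.

3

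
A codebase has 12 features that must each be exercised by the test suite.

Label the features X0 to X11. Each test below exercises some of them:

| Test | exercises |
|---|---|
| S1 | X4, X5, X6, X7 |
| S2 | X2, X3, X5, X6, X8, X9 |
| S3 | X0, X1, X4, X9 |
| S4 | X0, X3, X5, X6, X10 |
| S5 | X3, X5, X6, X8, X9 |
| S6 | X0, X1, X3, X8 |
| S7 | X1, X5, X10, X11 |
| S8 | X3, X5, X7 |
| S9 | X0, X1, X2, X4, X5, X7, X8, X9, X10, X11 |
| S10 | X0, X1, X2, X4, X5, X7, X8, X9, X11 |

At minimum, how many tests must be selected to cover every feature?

Take {S4, S9}. Their union is {X0, X1, X2, X3, X4, X5, X6, X7, X8, X9, X10, X11}, which is all 12 features.
No single test has all 12 features (the largest, S9, has 10), so 2 is optimal.

2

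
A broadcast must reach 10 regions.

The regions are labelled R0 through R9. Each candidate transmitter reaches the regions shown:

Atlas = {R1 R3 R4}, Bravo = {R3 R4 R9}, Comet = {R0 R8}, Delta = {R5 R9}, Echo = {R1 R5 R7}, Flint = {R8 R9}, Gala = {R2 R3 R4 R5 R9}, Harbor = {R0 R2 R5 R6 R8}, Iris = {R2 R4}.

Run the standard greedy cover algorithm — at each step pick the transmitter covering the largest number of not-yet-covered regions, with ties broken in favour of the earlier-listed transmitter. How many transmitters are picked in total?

Greedy: pick Gala (covers 5 new) → pick Harbor (covers 3 new) → pick Echo (covers 2 new). Total picks: 3.

3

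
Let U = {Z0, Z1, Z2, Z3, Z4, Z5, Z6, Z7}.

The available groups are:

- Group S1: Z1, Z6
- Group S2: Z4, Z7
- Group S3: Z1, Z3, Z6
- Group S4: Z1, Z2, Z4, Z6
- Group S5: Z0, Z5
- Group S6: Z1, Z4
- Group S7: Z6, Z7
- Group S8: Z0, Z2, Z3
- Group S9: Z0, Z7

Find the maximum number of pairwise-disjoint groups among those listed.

S5, S6, S7 are pairwise disjoint (S5={Z0,Z5}; S6={Z1,Z4}; S7={Z6,Z7}).
Every remaining group overlaps one of these, and no 4 of the listed groups are pairwise disjoint, so 3 is the maximum.

3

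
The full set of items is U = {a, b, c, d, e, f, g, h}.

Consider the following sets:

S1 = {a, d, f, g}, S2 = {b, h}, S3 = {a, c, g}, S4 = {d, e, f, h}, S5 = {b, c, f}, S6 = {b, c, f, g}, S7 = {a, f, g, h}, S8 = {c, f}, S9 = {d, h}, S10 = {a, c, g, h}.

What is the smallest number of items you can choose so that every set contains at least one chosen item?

T = {a, f, h} meets every set (each contains at least one member of T), and |T| = 3.
No choice of 2 items meets every set, so 3 is the minimum.

3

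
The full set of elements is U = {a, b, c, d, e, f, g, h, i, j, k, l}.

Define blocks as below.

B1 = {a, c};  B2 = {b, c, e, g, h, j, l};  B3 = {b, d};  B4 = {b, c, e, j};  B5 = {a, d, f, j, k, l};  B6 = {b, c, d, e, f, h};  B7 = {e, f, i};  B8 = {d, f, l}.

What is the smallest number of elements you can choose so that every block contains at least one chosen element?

Take T = {c, d, i}. Each listed block contains at least one of these, so T is a hitting set of size 3.
The blocks B1, B3, B7 are pairwise disjoint, so any hitting set needs a separate element for each — at least 3. Hence 3 is optimal.

3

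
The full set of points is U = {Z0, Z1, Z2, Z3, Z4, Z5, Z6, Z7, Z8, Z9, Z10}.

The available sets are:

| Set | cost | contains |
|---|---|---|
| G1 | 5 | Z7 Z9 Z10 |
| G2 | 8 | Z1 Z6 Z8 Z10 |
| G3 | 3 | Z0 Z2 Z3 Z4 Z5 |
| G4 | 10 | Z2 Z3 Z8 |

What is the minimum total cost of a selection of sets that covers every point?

16

G1, G2, G3 together cover every point (G1 ∪ G2 ∪ G3 = {Z0, Z1, Z2, Z3, Z4, Z5, Z6, Z7, Z8, Z9, Z10}); total cost 5 + 8 + 3 = 16.
No covering selection has total cost below 16.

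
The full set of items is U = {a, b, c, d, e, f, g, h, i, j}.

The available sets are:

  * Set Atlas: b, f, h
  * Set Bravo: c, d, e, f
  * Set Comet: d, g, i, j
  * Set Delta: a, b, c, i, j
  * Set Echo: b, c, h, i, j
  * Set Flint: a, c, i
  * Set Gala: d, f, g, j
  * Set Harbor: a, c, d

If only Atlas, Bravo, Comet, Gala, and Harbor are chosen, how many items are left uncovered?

0

Union of Atlas, Bravo, Comet, Gala, Harbor = {a, b, c, d, e, f, g, h, i, j} — that's every item, so 0 are uncovered.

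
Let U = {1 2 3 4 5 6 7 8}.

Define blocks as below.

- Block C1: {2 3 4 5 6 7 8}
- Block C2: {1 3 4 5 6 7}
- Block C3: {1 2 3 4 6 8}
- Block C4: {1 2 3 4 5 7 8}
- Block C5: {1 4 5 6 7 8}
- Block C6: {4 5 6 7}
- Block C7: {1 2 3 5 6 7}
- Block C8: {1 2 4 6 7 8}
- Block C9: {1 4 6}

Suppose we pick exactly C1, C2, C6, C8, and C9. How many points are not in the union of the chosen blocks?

0

Union of C1, C2, C6, C8, C9 = {1, 2, 3, 4, 5, 6, 7, 8} — that's every point, so 0 are uncovered.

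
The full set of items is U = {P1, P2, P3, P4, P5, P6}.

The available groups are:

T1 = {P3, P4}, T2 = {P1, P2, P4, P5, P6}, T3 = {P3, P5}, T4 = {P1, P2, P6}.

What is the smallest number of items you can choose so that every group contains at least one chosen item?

2

H = {P1, P3} meets every group (each contains at least one member of H), and |H| = 2.
The groups T1, T4 are pairwise disjoint, so any hitting set needs a separate item for each — at least 2. Hence 2 is optimal.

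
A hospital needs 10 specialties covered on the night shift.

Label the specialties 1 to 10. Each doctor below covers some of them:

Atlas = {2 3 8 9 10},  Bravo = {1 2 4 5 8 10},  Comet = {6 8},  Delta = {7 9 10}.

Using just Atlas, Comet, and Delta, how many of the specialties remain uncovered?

3

Union of Atlas, Comet, Delta = {2, 3, 6, 7, 8, 9, 10}.
Not covered: 1, 4, 5 — 3 specialties.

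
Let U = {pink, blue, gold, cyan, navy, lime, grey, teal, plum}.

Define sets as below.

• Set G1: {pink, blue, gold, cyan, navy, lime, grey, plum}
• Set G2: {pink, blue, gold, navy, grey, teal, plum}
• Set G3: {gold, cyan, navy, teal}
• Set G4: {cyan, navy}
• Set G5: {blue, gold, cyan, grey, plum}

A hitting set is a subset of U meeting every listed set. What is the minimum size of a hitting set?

2

H = {blue, cyan} meets every set (each contains at least one member of H), and |H| = 2.
No single element lies in every set, so at least 2 are needed and 2 is optimal.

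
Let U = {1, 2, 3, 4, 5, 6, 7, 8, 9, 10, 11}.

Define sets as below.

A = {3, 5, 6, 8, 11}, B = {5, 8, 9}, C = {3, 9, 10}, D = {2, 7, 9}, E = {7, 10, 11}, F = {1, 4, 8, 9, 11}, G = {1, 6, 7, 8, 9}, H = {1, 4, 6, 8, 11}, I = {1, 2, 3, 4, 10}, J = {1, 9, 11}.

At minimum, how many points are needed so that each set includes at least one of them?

3

The 3 points {1, 9, 11} hit every set.
No choice of 2 points meets every set, so 3 is the minimum.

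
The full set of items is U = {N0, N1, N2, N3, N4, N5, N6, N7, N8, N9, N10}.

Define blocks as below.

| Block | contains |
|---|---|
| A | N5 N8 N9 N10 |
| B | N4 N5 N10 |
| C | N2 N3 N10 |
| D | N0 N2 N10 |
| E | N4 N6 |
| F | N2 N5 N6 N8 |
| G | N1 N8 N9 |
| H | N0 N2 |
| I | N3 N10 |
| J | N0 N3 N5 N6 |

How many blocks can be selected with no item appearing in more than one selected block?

E, G, H, I are pairwise disjoint (E={N4,N6}; G={N1,N8,N9}; H={N0,N2}; I={N3,N10}).
Every remaining block overlaps one of these, and no 5 of the listed blocks are pairwise disjoint, so 4 is the maximum.

4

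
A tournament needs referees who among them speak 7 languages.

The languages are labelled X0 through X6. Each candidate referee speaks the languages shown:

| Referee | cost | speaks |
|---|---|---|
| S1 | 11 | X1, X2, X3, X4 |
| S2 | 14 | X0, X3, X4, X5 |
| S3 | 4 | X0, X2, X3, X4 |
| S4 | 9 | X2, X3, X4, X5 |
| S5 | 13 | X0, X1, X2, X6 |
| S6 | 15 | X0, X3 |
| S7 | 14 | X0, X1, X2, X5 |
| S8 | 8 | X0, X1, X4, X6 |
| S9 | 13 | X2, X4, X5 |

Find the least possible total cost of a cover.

17

S4, S8 together cover every language (S4 ∪ S8 = {X0, X1, X2, X3, X4, X5, X6}); total cost 9 + 8 = 17.
The greedy pick S3, S8, S4 costs 21; no covering selection beats 17.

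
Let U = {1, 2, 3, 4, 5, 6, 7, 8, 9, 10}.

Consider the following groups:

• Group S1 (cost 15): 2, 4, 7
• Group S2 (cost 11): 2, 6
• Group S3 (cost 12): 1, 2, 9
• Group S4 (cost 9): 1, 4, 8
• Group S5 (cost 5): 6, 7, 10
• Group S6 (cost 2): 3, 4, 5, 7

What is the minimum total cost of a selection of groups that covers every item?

28

S3, S4, S5, S6 together cover every item (S3 ∪ S4 ∪ S5 ∪ S6 = {1, 2, 3, 4, 5, 6, 7, 8, 9, 10}); total cost 12 + 9 + 5 + 2 = 28.
No covering selection has total cost below 28.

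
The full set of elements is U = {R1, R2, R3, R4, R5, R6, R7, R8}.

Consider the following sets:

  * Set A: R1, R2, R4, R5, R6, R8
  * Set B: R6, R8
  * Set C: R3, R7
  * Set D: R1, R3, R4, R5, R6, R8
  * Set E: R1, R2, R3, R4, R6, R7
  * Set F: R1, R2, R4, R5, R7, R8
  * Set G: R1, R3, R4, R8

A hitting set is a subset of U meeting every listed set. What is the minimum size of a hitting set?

The 2 elements {R3, R8} hit every set.
The sets B, C are pairwise disjoint, so any hitting set needs a separate element for each — at least 2. Hence 2 is optimal.

2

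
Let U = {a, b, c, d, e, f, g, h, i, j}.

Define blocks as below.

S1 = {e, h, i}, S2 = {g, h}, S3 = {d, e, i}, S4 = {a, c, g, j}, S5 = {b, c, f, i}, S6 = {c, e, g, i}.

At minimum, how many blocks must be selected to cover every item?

4

Take {S1, S3, S4, S5}. Their union is {a, b, c, d, e, f, g, h, i, j}, which is all 10 items.
No 3 of the 6 blocks cover everything (all 20 combinations miss at least one item), so 4 is optimal.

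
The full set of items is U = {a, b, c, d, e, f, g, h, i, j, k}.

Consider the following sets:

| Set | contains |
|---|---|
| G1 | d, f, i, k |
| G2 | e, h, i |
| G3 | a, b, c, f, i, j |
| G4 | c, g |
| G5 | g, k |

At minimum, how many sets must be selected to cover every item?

4

G1, G2, G3, and G5 cover everything between them: the union {a, b, c, d, e, f, g, h, i, j, k} is all of U.
Only G3 contains a, so G3 is forced; the remaining 5 items need at least 3 more sets (each remaining set adds at most 2) — so at least 4 sets are needed, and 4 is optimal.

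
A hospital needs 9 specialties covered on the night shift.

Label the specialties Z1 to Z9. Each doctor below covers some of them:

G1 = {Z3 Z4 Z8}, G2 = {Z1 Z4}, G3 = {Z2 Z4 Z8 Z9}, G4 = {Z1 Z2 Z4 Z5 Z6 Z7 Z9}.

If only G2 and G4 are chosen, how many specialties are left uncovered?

Union of G2, G4 = {Z1, Z2, Z4, Z5, Z6, Z7, Z9}.
Not covered: Z3, Z8 — 2 specialties.

2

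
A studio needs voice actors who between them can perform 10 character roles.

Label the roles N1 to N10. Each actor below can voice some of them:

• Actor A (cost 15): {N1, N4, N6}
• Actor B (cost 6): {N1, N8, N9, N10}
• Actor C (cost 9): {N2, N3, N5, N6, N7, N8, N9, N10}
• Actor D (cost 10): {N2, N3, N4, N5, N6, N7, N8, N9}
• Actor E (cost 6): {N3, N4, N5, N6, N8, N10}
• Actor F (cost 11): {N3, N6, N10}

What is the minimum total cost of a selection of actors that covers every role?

B, D together cover every role (B ∪ D = {N1, N2, N3, N4, N5, N6, N7, N8, N9, N10}); total cost 6 + 10 = 16.
The greedy pick E, B, C costs 21; no covering selection beats 16.

16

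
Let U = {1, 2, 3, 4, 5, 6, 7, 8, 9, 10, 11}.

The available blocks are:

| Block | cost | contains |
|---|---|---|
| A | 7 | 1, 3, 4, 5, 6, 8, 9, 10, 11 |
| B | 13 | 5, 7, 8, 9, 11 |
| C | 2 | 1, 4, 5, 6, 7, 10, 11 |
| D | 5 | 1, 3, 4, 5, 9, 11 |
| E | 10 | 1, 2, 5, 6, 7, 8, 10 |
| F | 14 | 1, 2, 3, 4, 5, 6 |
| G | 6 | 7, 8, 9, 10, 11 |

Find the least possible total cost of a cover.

D, E together cover every element (D ∪ E = {1, 2, 3, 4, 5, 6, 7, 8, 9, 10, 11}); total cost 5 + 10 = 15.
The greedy pick C, A, E costs 19; no covering selection beats 15.

15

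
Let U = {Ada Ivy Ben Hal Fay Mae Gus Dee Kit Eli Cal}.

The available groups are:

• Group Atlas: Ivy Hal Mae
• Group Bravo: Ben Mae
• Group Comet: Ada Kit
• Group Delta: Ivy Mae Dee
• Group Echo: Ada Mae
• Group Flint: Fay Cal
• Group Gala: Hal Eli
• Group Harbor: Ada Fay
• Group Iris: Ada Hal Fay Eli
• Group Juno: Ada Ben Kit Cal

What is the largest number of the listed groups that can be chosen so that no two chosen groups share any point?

Comet, Delta, Flint, Gala are pairwise disjoint (Comet={Ada,Kit}; Delta={Ivy,Mae,Dee}; Flint={Fay,Cal}; Gala={Hal,Eli}).
Every remaining group overlaps one of these, and no 5 of the listed groups are pairwise disjoint, so 4 is the maximum.

4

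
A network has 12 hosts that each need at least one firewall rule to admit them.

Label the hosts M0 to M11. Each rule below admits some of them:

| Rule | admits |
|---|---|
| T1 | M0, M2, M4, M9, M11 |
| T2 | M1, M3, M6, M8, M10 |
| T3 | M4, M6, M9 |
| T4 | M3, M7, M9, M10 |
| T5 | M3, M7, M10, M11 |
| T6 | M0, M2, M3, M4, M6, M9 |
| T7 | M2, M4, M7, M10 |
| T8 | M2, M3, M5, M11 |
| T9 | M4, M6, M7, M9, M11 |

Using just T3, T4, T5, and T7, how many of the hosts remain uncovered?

Union of T3, T4, T5, T7 = {M2, M3, M4, M6, M7, M9, M10, M11}.
Not covered: M0, M1, M5, M8 — 4 hosts.

4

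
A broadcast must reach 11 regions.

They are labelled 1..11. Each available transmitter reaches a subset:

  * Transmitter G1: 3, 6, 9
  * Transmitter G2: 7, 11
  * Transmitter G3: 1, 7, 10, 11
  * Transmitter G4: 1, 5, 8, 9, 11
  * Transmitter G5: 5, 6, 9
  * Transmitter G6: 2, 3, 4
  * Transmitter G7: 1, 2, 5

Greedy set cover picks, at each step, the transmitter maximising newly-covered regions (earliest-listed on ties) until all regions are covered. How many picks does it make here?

4

Greedy: pick G4 (covers 5 new) → pick G6 (covers 3 new) → pick G3 (covers 2 new) → pick G1 (covers 1 new). Total picks: 4.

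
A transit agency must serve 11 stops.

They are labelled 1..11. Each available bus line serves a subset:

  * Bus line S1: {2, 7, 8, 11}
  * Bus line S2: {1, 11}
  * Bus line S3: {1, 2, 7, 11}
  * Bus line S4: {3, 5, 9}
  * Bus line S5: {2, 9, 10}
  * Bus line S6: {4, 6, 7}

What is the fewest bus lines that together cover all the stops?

Take {S1, S2, S4, S5, S6}. Their union is {1, 2, 3, 4, 5, 6, 7, 8, 9, 10, 11}, which is all 11 stops.
No 4 of the 6 bus lines cover everything (all 15 combinations miss at least one stop), so 5 is optimal.

5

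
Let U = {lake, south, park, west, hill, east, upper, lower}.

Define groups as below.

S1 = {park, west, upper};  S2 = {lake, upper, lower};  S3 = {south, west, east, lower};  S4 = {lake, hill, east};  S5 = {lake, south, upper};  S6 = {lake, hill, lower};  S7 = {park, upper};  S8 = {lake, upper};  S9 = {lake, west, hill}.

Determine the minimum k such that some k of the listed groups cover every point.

Take {S3, S7, S9}. Their union is {lake, south, park, west, hill, east, upper, lower}, which is all 8 points.
No 2 of the 9 groups cover everything (all 36 combinations miss at least one point), so 3 is optimal.

3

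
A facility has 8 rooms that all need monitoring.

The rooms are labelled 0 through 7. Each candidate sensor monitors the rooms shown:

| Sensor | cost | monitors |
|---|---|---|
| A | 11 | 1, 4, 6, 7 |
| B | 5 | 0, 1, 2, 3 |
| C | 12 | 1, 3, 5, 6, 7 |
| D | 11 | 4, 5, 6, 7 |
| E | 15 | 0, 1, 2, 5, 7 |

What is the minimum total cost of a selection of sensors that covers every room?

B, D together cover every room (B ∪ D = {0, 1, 2, 3, 4, 5, 6, 7}); total cost 5 + 11 = 16.
No covering selection has total cost below 16.

16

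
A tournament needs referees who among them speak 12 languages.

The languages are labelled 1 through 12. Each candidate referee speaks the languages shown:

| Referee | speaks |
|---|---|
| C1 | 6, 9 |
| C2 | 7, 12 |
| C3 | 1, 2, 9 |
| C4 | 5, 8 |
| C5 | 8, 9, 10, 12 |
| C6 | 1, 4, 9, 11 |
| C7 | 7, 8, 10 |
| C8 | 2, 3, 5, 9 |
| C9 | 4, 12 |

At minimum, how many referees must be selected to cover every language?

5

C1 and C2 and C5 and C6 and C8 together: C1 ∪ C2 ∪ C5 ∪ C6 ∪ C8 = {1, 2, 3, 4, 5, 6, 7, 8, 9, 10, 11, 12} — every language is covered.
Only C1 contains 6, so C1 is forced; the remaining 10 languages need at least 4 more referees (each remaining referee adds at most 3) — so at least 5 referees are needed, and 5 is optimal.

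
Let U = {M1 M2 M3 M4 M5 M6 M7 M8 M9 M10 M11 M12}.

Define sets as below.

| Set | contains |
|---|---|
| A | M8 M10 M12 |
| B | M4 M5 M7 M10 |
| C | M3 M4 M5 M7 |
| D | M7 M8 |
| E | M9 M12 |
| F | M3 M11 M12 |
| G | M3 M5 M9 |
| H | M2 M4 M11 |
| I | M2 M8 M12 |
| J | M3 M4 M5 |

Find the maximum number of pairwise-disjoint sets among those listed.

3

A, G, H are pairwise disjoint (A={M8,M10,M12}; G={M3,M5,M9}; H={M2,M4,M11}).
Every remaining set overlaps one of these, and no 4 of the listed sets are pairwise disjoint, so 3 is the maximum.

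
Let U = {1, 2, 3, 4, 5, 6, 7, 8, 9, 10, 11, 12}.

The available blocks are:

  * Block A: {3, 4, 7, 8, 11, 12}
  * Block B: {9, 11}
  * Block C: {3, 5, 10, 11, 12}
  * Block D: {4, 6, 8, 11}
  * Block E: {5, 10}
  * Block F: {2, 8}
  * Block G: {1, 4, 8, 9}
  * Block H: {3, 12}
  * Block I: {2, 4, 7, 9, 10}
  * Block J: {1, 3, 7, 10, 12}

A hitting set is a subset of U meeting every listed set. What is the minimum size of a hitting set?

4

T = {3, 8, 10, 11} meets every block (each contains at least one member of T), and |T| = 4.
The blocks B, E, F, H are pairwise disjoint, so any hitting set needs a separate element for each — at least 4. Hence 4 is optimal.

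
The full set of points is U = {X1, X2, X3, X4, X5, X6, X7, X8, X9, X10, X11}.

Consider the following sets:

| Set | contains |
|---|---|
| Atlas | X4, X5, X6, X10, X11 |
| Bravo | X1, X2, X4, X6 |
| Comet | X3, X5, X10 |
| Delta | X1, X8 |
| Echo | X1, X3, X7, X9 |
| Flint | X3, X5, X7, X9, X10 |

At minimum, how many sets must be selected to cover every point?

4

Take {Atlas, Bravo, Delta, Echo}. Their union is {X1, X2, X3, X4, X5, X6, X7, X8, X9, X10, X11}, which is all 11 points.
No 3 of the 6 sets cover everything (all 20 combinations miss at least one point), so 4 is optimal.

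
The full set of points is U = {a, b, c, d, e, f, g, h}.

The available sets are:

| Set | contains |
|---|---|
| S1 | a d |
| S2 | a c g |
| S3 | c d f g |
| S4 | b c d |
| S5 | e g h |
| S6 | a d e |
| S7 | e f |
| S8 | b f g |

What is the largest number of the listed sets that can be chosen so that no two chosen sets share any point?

2

S2, S7 are pairwise disjoint (S2={a,c,g}; S7={e,f}).
Every remaining set overlaps one of these, and no 3 of the listed sets are pairwise disjoint, so 2 is the maximum.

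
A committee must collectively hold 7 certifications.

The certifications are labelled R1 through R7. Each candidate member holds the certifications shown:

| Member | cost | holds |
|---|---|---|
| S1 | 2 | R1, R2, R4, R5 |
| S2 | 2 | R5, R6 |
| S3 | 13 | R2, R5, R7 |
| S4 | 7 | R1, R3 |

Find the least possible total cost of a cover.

24

S1, S2, S3, S4 together cover every certification (S1 ∪ S2 ∪ S3 ∪ S4 = {R1, R2, R3, R4, R5, R6, R7}); total cost 2 + 2 + 13 + 7 = 24.
No covering selection has total cost below 24.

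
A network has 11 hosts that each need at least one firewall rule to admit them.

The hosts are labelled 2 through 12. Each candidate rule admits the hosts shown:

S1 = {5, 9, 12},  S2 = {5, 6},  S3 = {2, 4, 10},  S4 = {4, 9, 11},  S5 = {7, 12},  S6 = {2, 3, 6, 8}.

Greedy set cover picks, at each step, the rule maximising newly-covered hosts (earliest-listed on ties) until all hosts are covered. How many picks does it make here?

5

Greedy: pick S6 (covers 4 new) → pick S1 (covers 3 new) → pick S3 (covers 2 new) → pick S4 (covers 1 new) → pick S5 (covers 1 new). Total picks: 5.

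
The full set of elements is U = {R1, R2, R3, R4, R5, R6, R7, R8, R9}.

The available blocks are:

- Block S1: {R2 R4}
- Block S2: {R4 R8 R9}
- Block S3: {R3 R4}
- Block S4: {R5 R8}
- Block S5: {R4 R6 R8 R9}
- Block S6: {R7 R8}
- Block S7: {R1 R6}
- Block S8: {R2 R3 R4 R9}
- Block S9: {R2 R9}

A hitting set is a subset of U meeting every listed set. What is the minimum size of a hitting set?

The 4 elements {R1, R2, R4, R8} hit every block.
The blocks S3, S4, S7, S9 are pairwise disjoint, so any hitting set needs a separate element for each — at least 4. Hence 4 is optimal.

4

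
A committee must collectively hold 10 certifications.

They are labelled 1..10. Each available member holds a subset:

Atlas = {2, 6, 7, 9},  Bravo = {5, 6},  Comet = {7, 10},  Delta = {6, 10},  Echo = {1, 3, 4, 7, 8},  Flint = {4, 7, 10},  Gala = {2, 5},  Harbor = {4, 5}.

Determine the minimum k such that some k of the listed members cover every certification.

Take {Atlas, Echo, Flint, Harbor}. Their union is {1, 2, 3, 4, 5, 6, 7, 8, 9, 10}, which is all 10 certifications.
No 3 of the 8 members cover everything (all 56 combinations miss at least one certification), so 4 is optimal.

4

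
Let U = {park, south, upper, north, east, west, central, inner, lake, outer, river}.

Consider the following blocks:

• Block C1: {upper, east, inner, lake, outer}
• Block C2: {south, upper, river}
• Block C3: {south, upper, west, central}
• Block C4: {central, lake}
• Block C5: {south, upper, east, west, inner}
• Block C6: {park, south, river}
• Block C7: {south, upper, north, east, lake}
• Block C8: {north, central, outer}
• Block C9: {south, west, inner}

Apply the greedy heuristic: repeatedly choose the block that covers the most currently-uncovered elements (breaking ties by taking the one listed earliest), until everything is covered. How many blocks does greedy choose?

Greedy: pick C1 (covers 5 new) → pick C3 (covers 3 new) → pick C6 (covers 2 new) → pick C7 (covers 1 new). Total picks: 4.

4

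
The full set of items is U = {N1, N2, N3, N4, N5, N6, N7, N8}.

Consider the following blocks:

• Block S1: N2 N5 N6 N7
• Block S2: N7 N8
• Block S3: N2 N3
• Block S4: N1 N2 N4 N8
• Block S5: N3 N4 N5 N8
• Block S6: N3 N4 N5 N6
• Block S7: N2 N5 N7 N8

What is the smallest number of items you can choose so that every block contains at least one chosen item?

The 3 items {N2, N3, N8} hit every block.
No choice of 2 items meets every block, so 3 is the minimum.

3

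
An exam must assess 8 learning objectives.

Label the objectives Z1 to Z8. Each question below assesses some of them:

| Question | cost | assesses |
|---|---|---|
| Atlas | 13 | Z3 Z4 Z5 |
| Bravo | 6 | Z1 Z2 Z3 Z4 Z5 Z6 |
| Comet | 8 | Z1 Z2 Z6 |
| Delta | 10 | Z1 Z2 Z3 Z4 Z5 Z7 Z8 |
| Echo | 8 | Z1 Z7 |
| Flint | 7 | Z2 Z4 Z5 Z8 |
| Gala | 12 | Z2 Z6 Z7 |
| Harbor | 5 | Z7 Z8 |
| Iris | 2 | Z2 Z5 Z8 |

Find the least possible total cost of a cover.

11

Bravo, Harbor together cover every objective (Bravo ∪ Harbor = {Z1, Z2, Z3, Z4, Z5, Z6, Z7, Z8}); total cost 6 + 5 = 11.
The greedy pick Iris, Bravo, Harbor costs 13; no covering selection beats 11.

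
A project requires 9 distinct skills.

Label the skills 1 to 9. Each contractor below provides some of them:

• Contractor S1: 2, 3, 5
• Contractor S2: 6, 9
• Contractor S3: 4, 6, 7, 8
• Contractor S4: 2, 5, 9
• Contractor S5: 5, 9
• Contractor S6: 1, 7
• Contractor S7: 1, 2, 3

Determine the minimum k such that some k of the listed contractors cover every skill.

3

S3 and S5 and S7 together: S3 ∪ S5 ∪ S7 = {1, 2, 3, 4, 5, 6, 7, 8, 9} — every skill is covered.
Each contractor has at most 4 skills, and 2·4 = 8 < 9 — so at least 3 contractors are needed, and 3 is optimal.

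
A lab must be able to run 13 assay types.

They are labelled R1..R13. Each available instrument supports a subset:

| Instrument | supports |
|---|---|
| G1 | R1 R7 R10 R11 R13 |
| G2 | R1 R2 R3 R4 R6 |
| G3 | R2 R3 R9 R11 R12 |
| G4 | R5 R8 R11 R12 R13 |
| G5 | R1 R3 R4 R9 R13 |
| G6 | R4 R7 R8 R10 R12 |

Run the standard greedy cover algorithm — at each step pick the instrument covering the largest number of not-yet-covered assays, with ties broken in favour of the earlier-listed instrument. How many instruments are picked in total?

Greedy: pick G1 (covers 5 new) → pick G2 (covers 4 new) → pick G4 (covers 3 new) → pick G3 (covers 1 new). Total picks: 4.

4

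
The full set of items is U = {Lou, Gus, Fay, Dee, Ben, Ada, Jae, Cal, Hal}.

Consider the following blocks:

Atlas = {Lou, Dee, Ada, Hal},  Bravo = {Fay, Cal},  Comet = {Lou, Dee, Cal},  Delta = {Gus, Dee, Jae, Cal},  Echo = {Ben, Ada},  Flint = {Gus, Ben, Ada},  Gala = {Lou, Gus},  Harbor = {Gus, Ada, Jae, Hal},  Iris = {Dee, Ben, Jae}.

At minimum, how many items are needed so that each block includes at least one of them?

Take H = {Lou, Gus, Ben, Cal}. Each listed block contains at least one of these, so H is a hitting set of size 4.
No choice of 3 items meets every block, so 4 is the minimum.

4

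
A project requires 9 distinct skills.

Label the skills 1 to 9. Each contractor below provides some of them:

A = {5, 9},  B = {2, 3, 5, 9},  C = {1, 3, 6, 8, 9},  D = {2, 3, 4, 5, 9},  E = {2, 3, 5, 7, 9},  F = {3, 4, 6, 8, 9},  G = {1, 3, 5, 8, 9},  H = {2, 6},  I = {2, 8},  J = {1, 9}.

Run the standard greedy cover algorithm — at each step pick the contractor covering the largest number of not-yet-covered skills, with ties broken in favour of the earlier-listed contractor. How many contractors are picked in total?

Greedy: pick C (covers 5 new) → pick D (covers 3 new) → pick E (covers 1 new). Total picks: 3.

3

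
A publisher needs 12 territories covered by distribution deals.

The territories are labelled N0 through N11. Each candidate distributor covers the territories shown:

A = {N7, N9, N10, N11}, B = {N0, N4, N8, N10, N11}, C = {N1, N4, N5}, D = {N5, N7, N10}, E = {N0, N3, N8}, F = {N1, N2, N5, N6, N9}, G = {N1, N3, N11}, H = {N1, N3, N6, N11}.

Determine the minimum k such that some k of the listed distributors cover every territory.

4

Take {A, C, E, F}. Their union is {N0, N1, N2, N3, N4, N5, N6, N7, N8, N9, N10, N11}, which is all 12 territories.
No 3 of the 8 distributors cover everything (all 56 combinations miss at least one territory), so 4 is optimal.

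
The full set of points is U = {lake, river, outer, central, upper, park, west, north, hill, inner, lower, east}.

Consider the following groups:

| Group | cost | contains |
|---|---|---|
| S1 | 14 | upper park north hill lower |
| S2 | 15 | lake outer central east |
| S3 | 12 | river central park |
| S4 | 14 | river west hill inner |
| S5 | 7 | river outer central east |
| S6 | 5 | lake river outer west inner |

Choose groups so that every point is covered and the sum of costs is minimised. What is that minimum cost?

S1, S5, S6 together cover every point (S1 ∪ S5 ∪ S6 = {lake, river, outer, central, upper, park, west, north, hill, inner, lower, east}); total cost 14 + 7 + 5 = 26.
No covering selection has total cost below 26.

26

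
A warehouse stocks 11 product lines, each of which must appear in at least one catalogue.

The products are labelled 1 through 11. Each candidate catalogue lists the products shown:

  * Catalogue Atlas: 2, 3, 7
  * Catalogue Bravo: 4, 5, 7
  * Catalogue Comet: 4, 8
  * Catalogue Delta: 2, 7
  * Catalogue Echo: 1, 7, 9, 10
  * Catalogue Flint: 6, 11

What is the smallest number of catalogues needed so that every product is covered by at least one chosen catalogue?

5

Atlas and Bravo and Comet and Echo and Flint together: Atlas ∪ Bravo ∪ Comet ∪ Echo ∪ Flint = {1, 2, 3, 4, 5, 6, 7, 8, 9, 10, 11} — every product is covered.
Only Echo contains 1, so Echo is forced; the remaining 7 products need at least 4 more catalogues (each remaining catalogue adds at most 2) — so at least 5 catalogues are needed, and 5 is optimal.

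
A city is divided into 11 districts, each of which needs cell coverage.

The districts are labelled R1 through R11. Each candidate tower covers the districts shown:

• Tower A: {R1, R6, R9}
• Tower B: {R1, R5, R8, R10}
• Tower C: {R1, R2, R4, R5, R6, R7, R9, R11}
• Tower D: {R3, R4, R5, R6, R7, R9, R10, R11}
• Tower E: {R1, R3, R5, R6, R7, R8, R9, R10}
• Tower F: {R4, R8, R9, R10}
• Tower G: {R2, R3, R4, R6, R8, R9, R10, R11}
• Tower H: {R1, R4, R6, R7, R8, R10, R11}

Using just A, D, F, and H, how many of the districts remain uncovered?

Union of A, D, F, H = {R1, R3, R4, R5, R6, R7, R8, R9, R10, R11}.
Not covered: R2 — 1 district.

1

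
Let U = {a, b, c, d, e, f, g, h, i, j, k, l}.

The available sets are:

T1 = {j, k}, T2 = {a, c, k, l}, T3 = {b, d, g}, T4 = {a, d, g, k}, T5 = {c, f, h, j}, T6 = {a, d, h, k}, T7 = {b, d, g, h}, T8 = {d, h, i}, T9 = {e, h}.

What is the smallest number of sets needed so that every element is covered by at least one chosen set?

5

Take {T2, T5, T7, T8, T9}. Their union is {a, b, c, d, e, f, g, h, i, j, k, l}, which is all 12 elements.
No 4 of the 9 sets cover everything (all 126 combinations miss at least one element), so 5 is optimal.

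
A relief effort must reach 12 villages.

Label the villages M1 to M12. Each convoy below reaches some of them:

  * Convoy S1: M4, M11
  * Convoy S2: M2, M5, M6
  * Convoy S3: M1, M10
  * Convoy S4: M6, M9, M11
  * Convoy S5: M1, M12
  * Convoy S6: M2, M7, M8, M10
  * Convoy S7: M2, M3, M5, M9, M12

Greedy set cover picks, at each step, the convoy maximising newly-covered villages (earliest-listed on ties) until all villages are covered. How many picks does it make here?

5

Greedy: pick S7 (covers 5 new) → pick S6 (covers 3 new) → pick S1 (covers 2 new) → pick S2 (covers 1 new) → pick S3 (covers 1 new). Total picks: 5.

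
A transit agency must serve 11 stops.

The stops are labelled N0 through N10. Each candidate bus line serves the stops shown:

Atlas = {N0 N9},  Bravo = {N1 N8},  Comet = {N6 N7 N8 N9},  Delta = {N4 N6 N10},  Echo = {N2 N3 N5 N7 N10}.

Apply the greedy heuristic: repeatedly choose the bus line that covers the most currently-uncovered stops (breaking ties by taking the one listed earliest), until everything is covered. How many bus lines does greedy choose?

5

Greedy: pick Echo (covers 5 new) → pick Comet (covers 3 new) → pick Atlas (covers 1 new) → pick Bravo (covers 1 new) → pick Delta (covers 1 new). Total picks: 5.
(The true minimum cover uses only 4 bus lines, so greedy is not optimal here.)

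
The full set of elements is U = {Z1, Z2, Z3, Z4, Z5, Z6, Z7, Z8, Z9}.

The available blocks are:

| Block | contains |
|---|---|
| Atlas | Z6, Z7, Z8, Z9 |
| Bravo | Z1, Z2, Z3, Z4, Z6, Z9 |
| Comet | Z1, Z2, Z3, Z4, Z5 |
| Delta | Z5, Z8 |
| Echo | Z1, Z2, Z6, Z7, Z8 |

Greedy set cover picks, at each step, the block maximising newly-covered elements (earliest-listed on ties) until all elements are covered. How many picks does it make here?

3

Greedy: pick Bravo (covers 6 new) → pick Atlas (covers 2 new) → pick Comet (covers 1 new). Total picks: 3.
(The true minimum cover uses only 2 blocks, so greedy is not optimal here.)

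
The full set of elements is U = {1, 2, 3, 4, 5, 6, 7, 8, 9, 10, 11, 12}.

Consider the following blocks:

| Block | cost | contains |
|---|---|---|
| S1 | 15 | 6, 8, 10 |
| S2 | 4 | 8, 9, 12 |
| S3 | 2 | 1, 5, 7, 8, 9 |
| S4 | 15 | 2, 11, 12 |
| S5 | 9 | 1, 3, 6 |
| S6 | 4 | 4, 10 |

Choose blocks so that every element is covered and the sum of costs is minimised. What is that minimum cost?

S3, S4, S5, S6 together cover every element (S3 ∪ S4 ∪ S5 ∪ S6 = {1, 2, 3, 4, 5, 6, 7, 8, 9, 10, 11, 12}); total cost 2 + 15 + 9 + 4 = 30.
The greedy pick S3, S6, S2, S5, S4 costs 34; no covering selection beats 30.

30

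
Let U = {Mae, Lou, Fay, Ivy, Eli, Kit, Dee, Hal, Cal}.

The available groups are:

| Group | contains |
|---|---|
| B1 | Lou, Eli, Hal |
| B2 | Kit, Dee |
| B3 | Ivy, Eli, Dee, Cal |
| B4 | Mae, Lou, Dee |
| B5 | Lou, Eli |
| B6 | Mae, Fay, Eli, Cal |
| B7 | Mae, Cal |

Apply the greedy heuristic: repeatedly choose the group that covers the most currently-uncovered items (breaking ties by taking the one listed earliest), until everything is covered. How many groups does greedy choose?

4

Greedy: pick B3 (covers 4 new) → pick B1 (covers 2 new) → pick B6 (covers 2 new) → pick B2 (covers 1 new). Total picks: 4.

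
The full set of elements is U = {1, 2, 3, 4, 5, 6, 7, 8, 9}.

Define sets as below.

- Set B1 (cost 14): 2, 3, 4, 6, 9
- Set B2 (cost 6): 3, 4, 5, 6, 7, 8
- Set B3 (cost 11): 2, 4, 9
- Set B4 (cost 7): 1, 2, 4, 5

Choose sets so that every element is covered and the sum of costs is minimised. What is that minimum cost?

B2, B3, B4 together cover every element (B2 ∪ B3 ∪ B4 = {1, 2, 3, 4, 5, 6, 7, 8, 9}); total cost 6 + 11 + 7 = 24.
No covering selection has total cost below 24.

24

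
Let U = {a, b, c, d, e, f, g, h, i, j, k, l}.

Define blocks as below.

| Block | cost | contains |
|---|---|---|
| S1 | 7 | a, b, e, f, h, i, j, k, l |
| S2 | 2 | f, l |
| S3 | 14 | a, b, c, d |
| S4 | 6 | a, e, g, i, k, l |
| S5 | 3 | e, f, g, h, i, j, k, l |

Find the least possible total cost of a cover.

S3, S5 together cover every element (S3 ∪ S5 = {a, b, c, d, e, f, g, h, i, j, k, l}); total cost 14 + 3 = 17.
The greedy pick S5, S1, S3 costs 24; no covering selection beats 17.

17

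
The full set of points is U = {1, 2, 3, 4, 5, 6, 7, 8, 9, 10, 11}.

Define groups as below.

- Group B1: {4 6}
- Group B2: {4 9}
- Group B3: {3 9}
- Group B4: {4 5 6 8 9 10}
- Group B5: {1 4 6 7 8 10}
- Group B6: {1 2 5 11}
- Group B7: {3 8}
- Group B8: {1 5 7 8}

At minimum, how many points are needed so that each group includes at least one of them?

H = {3, 4, 5} meets every group (each contains at least one member of H), and |H| = 3.
The groups B1, B6, B7 are pairwise disjoint, so any hitting set needs a separate point for each — at least 3. Hence 3 is optimal.

3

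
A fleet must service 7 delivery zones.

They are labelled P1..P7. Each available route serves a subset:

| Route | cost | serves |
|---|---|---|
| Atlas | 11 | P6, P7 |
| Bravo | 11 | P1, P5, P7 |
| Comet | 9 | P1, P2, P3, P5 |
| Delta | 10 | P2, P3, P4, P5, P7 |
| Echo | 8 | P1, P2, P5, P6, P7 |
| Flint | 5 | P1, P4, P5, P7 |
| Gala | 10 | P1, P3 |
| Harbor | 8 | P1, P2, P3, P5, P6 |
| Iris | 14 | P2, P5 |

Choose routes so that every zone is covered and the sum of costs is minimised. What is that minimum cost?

Flint, Harbor together cover every zone (Flint ∪ Harbor = {P1, P2, P3, P4, P5, P6, P7}); total cost 5 + 8 = 13.
No covering selection has total cost below 13.

13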